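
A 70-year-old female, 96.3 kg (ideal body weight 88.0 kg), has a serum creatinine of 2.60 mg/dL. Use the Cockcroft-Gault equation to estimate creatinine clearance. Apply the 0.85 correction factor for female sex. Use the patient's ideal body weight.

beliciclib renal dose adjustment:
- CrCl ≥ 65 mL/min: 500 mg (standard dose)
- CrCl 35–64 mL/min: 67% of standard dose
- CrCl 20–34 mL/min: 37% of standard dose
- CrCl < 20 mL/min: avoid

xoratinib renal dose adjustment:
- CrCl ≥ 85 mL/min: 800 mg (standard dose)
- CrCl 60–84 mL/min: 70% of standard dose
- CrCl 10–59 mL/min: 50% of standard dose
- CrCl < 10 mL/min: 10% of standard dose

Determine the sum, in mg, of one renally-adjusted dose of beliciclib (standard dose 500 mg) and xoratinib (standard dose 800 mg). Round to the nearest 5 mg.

585 mg

CrCl = (140 − 70) × 88 / (72 × 2.6) × 0.85 = 6160.0 / 187.20 × 0.85 ≈ 28.0 mL/min
CrCl ≈ 28 mL/min.
beliciclib: 20–34 mL/min → 37% of 500 mg = 185 mg.
xoratinib: 10–59 mL/min → 50% of 800 mg = 400 mg.
Total = 185 + 400 = 585 mg.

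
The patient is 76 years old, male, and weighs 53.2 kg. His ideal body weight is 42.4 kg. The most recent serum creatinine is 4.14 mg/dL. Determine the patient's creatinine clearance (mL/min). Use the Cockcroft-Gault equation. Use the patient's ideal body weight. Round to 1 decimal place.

CrCl = (140 − 76) × 42.4 / (72 × 4.14) = 2713.6 / 298.08 ≈ 9.1 mL/min

9.1 mL/min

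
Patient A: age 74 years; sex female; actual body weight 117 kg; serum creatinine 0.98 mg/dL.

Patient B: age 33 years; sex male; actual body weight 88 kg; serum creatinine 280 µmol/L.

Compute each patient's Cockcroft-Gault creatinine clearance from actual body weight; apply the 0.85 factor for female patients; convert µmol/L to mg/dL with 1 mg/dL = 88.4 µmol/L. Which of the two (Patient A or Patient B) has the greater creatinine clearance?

Patient A: CrCl = (140 − 74) × 117 / (72 × 0.98) × 0.85 = 7722.0 / 70.56 × 0.85 ≈ 93.0 mL/min
Patient B: SCr = 280 / 88.4 = 3.167 mg/dL
Patient B: CrCl = (140 − 33) × 88 / (72 × 3.167) = 9416.0 / 228.02 ≈ 41.3 mL/min
93.0 vs 41.3 mL/min → Patient A is higher.

Patient A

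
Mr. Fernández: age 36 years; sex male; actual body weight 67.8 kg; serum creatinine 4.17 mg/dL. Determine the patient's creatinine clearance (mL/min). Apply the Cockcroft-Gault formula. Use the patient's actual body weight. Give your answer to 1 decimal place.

CrCl = (140 − 36) × 67.8 / (72 × 4.17) = 7051.2 / 300.24 ≈ 23.5 mL/min

23.5 mL/min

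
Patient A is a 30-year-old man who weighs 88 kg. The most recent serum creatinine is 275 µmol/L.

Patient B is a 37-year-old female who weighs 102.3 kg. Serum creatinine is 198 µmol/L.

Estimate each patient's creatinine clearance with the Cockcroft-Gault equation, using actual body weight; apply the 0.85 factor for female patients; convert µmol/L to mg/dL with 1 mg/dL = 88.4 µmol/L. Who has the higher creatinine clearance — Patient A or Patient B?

Patient B

Patient A: SCr = 275 / 88.4 = 3.111 mg/dL
Patient A: CrCl = (140 − 30) × 88 / (72 × 3.111) = 9680.0 / 223.99 ≈ 43.2 mL/min
Patient B: SCr = 198 / 88.4 = 2.24 mg/dL
Patient B: CrCl = (140 − 37) × 102.3 / (72 × 2.24) × 0.85 = 10536.9 / 161.28 × 0.85 ≈ 55.5 mL/min
43.2 vs 55.5 mL/min → Patient B is higher.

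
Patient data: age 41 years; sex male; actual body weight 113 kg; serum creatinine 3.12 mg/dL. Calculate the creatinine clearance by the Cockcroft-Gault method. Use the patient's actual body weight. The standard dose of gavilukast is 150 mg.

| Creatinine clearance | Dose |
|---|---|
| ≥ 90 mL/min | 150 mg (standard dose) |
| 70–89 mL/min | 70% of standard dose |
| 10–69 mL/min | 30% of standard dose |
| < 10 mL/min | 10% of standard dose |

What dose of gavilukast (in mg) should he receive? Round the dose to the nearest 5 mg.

45 mg

CrCl = (140 − 41) × 113 / (72 × 3.12) = 11187.0 / 224.64 ≈ 49.8 mL/min
CrCl ≈ 50 mL/min → bracket 10–69 mL/min.
30% of 150 mg = 45 mg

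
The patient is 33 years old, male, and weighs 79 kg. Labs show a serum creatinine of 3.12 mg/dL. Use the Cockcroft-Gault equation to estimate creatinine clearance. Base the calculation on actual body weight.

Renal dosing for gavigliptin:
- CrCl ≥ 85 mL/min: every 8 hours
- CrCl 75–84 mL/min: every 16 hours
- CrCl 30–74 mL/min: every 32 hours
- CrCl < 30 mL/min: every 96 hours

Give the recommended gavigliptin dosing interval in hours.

every 32 hours

CrCl = (140 − 33) × 79 / (72 × 3.12) = 8453.0 / 224.64 ≈ 37.6 mL/min
CrCl ≈ 38 mL/min → bracket 30–74 mL/min → every 32 hours.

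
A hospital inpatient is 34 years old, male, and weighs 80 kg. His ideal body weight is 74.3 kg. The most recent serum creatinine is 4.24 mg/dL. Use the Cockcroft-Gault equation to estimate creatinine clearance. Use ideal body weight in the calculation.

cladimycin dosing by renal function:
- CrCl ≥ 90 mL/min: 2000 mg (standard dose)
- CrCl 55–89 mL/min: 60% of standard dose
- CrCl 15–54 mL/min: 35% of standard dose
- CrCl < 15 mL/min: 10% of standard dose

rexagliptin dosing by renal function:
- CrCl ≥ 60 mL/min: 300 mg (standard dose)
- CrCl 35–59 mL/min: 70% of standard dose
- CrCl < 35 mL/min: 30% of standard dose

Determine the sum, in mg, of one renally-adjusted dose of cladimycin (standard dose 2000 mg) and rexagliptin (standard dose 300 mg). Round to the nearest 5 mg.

CrCl = (140 − 34) × 74.3 / (72 × 4.24) = 7875.8 / 305.28 ≈ 25.8 mL/min
CrCl ≈ 26 mL/min.
cladimycin: 15–54 mL/min → 35% of 2000 mg = 700 mg.
rexagliptin: < 35 mL/min → 30% of 300 mg = 90 mg.
Total = 700 + 90 = 790 mg.

790 mg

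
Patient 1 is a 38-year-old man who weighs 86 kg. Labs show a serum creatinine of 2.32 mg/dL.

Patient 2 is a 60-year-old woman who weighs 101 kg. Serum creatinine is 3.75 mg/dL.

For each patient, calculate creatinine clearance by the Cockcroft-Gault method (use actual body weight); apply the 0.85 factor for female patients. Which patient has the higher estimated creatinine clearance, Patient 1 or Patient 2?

Patient 1

Patient 1: CrCl = (140 − 38) × 86 / (72 × 2.32) = 8772.0 / 167.04 ≈ 52.5 mL/min
Patient 2: CrCl = (140 − 60) × 101 / (72 × 3.75) × 0.85 = 8080.0 / 270.00 × 0.85 ≈ 25.4 mL/min
52.5 vs 25.4 mL/min → Patient 1 is higher.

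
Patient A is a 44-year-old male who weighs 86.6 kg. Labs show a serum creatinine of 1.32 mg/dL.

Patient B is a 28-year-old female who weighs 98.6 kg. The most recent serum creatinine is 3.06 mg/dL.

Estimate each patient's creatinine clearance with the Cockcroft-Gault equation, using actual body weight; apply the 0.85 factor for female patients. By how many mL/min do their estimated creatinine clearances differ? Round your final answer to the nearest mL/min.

Patient A: CrCl = (140 − 44) × 86.6 / (72 × 1.32) = 8313.6 / 95.04 ≈ 87.5 mL/min
Patient B: CrCl = (140 − 28) × 98.6 / (72 × 3.06) × 0.85 = 11043.2 / 220.32 × 0.85 ≈ 42.6 mL/min
|87.5 − 42.6| = 44.9 mL/min

45 mL/min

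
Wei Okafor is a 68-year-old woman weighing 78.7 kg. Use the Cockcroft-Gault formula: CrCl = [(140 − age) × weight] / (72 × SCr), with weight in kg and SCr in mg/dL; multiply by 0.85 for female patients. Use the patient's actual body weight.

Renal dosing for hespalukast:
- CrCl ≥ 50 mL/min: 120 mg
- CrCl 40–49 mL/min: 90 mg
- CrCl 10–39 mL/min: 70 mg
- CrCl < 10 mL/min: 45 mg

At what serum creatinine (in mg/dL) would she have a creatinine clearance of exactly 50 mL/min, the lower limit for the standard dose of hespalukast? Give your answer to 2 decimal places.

1.34 mg/dL

Standard dose requires CrCl ≥ 50 mL/min.
Set (140 − 68) × 78.7 × 0.85 / (72 × SCr) = 50
SCr = (140 − 68) × 78.7 × 0.85 / (72 × 50) = 1.338 mg/dL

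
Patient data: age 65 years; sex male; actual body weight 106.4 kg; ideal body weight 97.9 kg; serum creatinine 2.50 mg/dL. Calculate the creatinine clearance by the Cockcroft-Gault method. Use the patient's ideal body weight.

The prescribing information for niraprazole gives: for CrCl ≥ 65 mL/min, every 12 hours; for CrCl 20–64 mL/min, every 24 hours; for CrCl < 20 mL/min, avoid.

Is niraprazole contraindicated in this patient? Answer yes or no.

CrCl = (140 − 65) × 97.9 / (72 × 2.5) = 7342.5 / 180.00 ≈ 40.8 mL/min
CrCl ≈ 41 mL/min, which is ≥ 20 mL/min.

no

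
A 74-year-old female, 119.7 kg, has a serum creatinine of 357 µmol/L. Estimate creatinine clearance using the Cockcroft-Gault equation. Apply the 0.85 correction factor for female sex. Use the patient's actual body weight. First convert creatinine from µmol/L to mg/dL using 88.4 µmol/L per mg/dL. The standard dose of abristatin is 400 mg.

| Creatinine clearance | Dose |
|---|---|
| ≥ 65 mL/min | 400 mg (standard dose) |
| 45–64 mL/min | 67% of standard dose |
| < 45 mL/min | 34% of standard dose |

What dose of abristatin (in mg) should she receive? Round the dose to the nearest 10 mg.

140 mg

SCr = 357 / 88.4 = 4.038 mg/dL
CrCl = (140 − 74) × 119.7 / (72 × 4.038) × 0.85 = 7900.2 / 290.74 × 0.85 ≈ 23.1 mL/min
CrCl ≈ 23 mL/min → bracket < 45 mL/min.
34% of 400 mg = 136 mg → 140 mg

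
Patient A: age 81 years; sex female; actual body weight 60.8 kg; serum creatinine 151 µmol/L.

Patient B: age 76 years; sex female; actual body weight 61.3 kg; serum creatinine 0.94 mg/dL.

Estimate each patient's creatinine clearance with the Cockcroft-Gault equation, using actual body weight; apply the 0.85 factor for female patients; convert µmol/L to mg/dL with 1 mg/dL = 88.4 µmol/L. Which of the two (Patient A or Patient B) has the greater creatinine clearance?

Patient A: SCr = 151 / 88.4 = 1.708 mg/dL
Patient A: CrCl = (140 − 81) × 60.8 / (72 × 1.708) × 0.85 = 3587.2 / 122.98 × 0.85 ≈ 24.8 mL/min
Patient B: CrCl = (140 − 76) × 61.3 / (72 × 0.94) × 0.85 = 3923.2 / 67.68 × 0.85 ≈ 49.3 mL/min
24.8 vs 49.3 mL/min → Patient B is higher.

Patient B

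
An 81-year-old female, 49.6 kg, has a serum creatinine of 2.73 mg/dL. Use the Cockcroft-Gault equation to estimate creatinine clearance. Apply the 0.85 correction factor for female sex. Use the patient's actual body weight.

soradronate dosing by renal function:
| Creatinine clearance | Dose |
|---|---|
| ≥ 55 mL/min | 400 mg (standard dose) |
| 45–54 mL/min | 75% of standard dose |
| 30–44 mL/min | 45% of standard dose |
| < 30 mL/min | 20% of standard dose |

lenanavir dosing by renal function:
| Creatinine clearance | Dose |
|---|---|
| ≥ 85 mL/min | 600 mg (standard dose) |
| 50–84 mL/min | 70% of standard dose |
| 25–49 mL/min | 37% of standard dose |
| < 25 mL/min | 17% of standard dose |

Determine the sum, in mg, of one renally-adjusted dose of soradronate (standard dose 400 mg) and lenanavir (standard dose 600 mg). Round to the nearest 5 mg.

CrCl = (140 − 81) × 49.6 / (72 × 2.73) × 0.85 = 2926.4 / 196.56 × 0.85 ≈ 12.7 mL/min
CrCl ≈ 13 mL/min.
soradronate: < 30 mL/min → 20% of 400 mg = 80 mg.
lenanavir: < 25 mL/min → 17% of 600 mg = 102 mg.
Total = 80 + 102 = 182 mg.

180 mg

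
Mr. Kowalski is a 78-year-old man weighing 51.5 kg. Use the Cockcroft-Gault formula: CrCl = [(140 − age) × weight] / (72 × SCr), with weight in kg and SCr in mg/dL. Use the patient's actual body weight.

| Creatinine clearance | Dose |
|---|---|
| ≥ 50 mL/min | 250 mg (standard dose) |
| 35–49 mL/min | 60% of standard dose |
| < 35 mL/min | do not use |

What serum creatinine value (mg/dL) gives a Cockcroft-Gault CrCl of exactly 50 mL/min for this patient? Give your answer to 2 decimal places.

0.89 mg/dL

Standard dose requires CrCl ≥ 50 mL/min.
Set (140 − 78) × 51.5 / (72 × SCr) = 50
SCr = (140 − 78) × 51.5 / (72 × 50) = 0.887 mg/dL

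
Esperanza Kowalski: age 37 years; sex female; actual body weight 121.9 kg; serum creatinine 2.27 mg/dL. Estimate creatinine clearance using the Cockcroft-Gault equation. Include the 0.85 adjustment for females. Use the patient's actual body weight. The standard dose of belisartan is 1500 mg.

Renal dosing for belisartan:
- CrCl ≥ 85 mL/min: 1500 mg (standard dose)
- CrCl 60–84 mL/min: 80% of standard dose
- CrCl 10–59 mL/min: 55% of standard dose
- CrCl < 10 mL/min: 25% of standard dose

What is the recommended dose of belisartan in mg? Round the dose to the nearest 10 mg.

CrCl = (140 − 37) × 121.9 / (72 × 2.27) × 0.85 = 12555.7 / 163.44 × 0.85 ≈ 65.3 mL/min
CrCl ≈ 65 mL/min → bracket 60–84 mL/min.
80% of 1500 mg = 1200 mg

1200 mg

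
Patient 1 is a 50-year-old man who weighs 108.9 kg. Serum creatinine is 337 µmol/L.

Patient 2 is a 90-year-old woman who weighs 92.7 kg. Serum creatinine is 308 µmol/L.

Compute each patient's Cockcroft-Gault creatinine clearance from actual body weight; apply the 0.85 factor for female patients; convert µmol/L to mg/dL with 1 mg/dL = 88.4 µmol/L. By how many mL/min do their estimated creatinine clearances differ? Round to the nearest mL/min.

Patient 1: SCr = 337 / 88.4 = 3.812 mg/dL
Patient 1: CrCl = (140 − 50) × 108.9 / (72 × 3.812) = 9801.0 / 274.46 ≈ 35.7 mL/min
Patient 2: SCr = 308 / 88.4 = 3.484 mg/dL
Patient 2: CrCl = (140 − 90) × 92.7 / (72 × 3.484) × 0.85 = 4635.0 / 250.85 × 0.85 ≈ 15.7 mL/min
|35.7 − 15.7| = 20.0 mL/min

20 mL/min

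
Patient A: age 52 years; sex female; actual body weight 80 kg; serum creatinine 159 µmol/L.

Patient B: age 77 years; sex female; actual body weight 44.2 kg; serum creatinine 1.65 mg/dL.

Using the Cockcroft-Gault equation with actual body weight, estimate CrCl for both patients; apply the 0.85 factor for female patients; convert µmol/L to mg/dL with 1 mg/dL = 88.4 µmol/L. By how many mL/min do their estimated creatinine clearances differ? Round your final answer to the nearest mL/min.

26 mL/min

Patient A: SCr = 159 / 88.4 = 1.799 mg/dL
Patient A: CrCl = (140 − 52) × 80 / (72 × 1.799) × 0.85 = 7040.0 / 129.53 × 0.85 ≈ 46.2 mL/min
Patient B: CrCl = (140 − 77) × 44.2 / (72 × 1.65) × 0.85 = 2784.6 / 118.80 × 0.85 ≈ 19.9 mL/min
|46.2 − 19.9| = 26.3 mL/min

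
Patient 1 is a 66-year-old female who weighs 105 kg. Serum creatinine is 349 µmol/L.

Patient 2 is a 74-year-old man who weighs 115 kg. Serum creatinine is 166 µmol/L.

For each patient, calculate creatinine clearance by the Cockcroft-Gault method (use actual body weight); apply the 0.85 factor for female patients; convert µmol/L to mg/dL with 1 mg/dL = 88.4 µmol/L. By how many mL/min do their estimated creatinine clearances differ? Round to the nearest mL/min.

33 mL/min

Patient 1: SCr = 349 / 88.4 = 3.948 mg/dL
Patient 1: CrCl = (140 − 66) × 105 / (72 × 3.948) × 0.85 = 7770.0 / 284.26 × 0.85 ≈ 23.2 mL/min
Patient 2: SCr = 166 / 88.4 = 1.878 mg/dL
Patient 2: CrCl = (140 − 74) × 115 / (72 × 1.878) = 7590.0 / 135.22 ≈ 56.1 mL/min
|23.2 − 56.1| = 32.9 mL/min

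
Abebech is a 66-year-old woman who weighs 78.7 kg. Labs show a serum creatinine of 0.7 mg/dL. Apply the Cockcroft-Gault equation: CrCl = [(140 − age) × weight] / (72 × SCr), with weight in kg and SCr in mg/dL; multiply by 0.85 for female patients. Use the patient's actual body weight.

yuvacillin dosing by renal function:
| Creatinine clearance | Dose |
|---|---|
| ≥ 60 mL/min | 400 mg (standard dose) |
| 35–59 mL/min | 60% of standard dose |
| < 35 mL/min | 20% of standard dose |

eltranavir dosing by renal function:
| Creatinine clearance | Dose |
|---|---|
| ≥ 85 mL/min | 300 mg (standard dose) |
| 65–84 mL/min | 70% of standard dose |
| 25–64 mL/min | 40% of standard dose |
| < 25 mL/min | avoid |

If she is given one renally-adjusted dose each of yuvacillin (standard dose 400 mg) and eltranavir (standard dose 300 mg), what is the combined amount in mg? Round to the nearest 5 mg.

700 mg

CrCl = (140 − 66) × 78.7 / (72 × 0.7) × 0.85 = 5823.8 / 50.40 × 0.85 ≈ 98.2 mL/min
CrCl ≈ 98 mL/min.
yuvacillin: ≥ 60 mL/min → 100% of 400 mg = 400 mg.
eltranavir: ≥ 85 mL/min → 100% of 300 mg = 300 mg.
Total = 400 + 300 = 700 mg.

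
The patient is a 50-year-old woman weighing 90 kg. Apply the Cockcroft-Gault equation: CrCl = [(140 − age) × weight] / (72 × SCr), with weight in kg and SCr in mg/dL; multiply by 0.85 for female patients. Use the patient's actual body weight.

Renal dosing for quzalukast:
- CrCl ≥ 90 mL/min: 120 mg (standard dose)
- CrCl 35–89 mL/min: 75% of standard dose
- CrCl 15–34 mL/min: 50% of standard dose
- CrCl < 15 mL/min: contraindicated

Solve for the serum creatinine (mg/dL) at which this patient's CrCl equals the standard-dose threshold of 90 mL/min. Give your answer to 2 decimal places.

Standard dose requires CrCl ≥ 90 mL/min.
Set (140 − 50) × 90 × 0.85 / (72 × SCr) = 90
SCr = (140 − 50) × 90 × 0.85 / (72 × 90) = 1.062 mg/dL

1.06 mg/dL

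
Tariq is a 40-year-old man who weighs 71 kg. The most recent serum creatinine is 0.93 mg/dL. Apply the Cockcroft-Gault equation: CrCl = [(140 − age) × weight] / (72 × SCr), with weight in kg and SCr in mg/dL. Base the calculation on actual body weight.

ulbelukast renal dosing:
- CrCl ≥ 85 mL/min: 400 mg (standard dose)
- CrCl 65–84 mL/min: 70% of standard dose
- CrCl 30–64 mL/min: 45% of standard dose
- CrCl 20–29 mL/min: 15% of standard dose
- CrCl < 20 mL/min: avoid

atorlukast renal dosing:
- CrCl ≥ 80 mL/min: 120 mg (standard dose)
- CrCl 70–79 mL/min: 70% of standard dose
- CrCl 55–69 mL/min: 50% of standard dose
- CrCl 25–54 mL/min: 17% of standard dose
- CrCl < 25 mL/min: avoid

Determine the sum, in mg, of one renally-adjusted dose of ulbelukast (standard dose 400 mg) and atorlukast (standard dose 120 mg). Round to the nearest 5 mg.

520 mg

CrCl = (140 − 40) × 71 / (72 × 0.93) = 7100.0 / 66.96 ≈ 106.0 mL/min
CrCl ≈ 106 mL/min.
ulbelukast: ≥ 85 mL/min → 100% of 400 mg = 400 mg.
atorlukast: ≥ 80 mL/min → 100% of 120 mg = 120 mg.
Total = 400 + 120 = 520 mg.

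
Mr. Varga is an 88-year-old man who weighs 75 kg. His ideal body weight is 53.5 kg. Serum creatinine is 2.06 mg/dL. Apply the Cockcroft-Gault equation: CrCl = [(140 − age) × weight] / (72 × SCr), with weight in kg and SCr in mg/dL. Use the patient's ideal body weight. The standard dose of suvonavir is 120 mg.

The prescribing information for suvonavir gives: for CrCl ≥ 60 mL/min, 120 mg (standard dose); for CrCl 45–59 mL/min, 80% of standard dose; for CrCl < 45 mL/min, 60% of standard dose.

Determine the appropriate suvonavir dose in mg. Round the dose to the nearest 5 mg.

CrCl = (140 − 88) × 53.5 / (72 × 2.06) = 2782.0 / 148.32 ≈ 18.8 mL/min
CrCl ≈ 19 mL/min → bracket < 45 mL/min.
60% of 120 mg = 72 mg → 70 mg

70 mg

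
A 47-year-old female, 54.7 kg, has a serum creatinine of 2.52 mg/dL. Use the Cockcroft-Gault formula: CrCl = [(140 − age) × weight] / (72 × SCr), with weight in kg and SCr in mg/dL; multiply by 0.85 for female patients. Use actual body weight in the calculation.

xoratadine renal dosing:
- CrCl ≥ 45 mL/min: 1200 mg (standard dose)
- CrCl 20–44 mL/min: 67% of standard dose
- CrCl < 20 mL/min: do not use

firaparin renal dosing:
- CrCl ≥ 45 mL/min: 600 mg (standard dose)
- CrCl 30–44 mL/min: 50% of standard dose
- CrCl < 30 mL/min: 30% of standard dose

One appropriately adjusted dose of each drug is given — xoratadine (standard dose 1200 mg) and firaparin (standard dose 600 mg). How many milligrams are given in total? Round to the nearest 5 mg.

CrCl = (140 − 47) × 54.7 / (72 × 2.52) × 0.85 = 5087.1 / 181.44 × 0.85 ≈ 23.8 mL/min
CrCl ≈ 24 mL/min.
xoratadine: 20–44 mL/min → 67% of 1200 mg = 804 mg.
firaparin: < 30 mL/min → 30% of 600 mg = 180 mg.
Total = 804 + 180 = 984 mg.

985 mg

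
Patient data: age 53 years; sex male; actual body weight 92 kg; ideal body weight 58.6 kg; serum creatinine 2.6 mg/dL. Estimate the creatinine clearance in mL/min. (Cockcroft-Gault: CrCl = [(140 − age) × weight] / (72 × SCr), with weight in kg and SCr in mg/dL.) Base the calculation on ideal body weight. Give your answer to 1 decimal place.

27.2 mL/min

CrCl = (140 − 53) × 58.6 / (72 × 2.6) = 5098.2 / 187.20 ≈ 27.2 mL/min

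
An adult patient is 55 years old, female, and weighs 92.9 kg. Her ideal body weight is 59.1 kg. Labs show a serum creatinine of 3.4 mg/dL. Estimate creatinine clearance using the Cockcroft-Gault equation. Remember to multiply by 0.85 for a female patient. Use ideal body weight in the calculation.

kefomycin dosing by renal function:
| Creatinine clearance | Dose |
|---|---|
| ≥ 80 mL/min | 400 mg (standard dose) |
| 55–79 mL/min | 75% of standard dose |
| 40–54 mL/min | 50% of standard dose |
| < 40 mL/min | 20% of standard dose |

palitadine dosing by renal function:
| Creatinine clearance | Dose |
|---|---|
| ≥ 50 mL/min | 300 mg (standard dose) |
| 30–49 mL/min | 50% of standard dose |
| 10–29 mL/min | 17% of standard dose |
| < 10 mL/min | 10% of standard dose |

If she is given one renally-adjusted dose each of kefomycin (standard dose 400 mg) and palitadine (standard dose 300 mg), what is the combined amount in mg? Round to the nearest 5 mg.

CrCl = (140 − 55) × 59.1 / (72 × 3.4) × 0.85 = 5023.5 / 244.80 × 0.85 ≈ 17.4 mL/min
CrCl ≈ 17 mL/min.
kefomycin: < 40 mL/min → 20% of 400 mg = 80 mg.
palitadine: 10–29 mL/min → 17% of 300 mg = 51 mg.
Total = 80 + 51 = 131 mg.

130 mg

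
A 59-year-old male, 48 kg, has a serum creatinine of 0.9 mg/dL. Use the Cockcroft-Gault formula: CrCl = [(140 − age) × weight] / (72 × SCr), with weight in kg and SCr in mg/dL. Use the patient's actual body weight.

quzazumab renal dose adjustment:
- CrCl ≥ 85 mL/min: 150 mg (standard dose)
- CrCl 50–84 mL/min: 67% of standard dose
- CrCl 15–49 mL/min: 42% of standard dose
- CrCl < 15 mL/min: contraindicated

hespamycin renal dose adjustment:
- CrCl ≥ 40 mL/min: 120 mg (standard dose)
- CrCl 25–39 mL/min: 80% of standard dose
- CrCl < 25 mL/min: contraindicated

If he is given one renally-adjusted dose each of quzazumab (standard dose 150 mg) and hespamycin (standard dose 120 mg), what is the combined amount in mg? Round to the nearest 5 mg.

220 mg

CrCl = (140 − 59) × 48 / (72 × 0.9) = 3888.0 / 64.80 ≈ 60.0 mL/min
CrCl ≈ 60 mL/min.
quzazumab: 50–84 mL/min → 67% of 150 mg = 100.5 mg.
hespamycin: ≥ 40 mL/min → 100% of 120 mg = 120 mg.
Total = 100.5 + 120 = 220.5 mg.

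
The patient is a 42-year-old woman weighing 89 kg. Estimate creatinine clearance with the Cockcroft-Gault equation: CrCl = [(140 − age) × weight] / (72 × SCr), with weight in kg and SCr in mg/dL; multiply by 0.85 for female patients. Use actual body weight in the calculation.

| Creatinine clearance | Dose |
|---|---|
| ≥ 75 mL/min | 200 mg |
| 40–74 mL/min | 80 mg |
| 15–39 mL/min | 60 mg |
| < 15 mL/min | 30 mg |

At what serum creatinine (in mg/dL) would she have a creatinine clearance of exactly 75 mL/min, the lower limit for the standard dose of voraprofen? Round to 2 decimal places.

1.37 mg/dL

Standard dose requires CrCl ≥ 75 mL/min.
Set (140 − 42) × 89 × 0.85 / (72 × SCr) = 75
SCr = (140 − 42) × 89 × 0.85 / (72 × 75) = 1.373 mg/dL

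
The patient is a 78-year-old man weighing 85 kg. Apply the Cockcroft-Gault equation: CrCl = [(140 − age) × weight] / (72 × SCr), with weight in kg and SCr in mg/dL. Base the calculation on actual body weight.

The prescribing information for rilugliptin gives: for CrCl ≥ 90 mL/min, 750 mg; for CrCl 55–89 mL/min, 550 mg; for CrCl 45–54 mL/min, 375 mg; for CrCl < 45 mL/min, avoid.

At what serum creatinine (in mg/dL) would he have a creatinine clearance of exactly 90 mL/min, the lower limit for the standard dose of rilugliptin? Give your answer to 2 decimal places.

0.81 mg/dL

Standard dose requires CrCl ≥ 90 mL/min.
Set (140 − 78) × 85 / (72 × SCr) = 90
SCr = (140 − 78) × 85 / (72 × 90) = 0.813 mg/dL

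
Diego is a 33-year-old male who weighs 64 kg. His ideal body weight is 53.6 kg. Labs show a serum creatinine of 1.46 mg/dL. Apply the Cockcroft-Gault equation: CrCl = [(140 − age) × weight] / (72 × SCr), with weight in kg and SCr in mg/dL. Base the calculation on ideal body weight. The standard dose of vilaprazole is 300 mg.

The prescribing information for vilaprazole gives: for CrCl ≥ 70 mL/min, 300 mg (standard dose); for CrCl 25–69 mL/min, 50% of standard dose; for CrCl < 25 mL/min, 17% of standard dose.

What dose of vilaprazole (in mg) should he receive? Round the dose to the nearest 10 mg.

CrCl = (140 − 33) × 53.6 / (72 × 1.46) = 5735.2 / 105.12 ≈ 54.6 mL/min
CrCl ≈ 55 mL/min → bracket 25–69 mL/min.
50% of 300 mg = 150 mg

150 mg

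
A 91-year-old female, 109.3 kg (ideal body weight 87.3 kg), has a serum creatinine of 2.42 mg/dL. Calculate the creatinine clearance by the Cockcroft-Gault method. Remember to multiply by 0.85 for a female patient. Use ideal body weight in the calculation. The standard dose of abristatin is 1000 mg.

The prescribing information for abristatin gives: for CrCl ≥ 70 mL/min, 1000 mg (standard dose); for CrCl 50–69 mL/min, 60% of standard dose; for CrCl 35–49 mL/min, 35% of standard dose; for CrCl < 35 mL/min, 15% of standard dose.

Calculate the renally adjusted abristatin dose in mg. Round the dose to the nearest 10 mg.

CrCl = (140 − 91) × 87.3 / (72 × 2.42) × 0.85 = 4277.7 / 174.24 × 0.85 ≈ 20.9 mL/min
CrCl ≈ 21 mL/min → bracket < 35 mL/min.
15% of 1000 mg = 150 mg

150 mg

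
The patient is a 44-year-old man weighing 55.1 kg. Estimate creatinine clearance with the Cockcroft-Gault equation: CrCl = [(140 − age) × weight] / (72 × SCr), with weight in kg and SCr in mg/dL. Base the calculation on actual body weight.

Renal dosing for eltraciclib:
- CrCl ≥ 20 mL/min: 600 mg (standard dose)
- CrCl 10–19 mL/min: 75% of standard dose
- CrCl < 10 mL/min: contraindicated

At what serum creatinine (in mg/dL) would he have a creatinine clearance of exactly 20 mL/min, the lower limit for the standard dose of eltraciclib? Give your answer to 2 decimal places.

Standard dose requires CrCl ≥ 20 mL/min.
Set (140 − 44) × 55.1 / (72 × SCr) = 20
SCr = (140 − 44) × 55.1 / (72 × 20) = 3.673 mg/dL

3.67 mg/dL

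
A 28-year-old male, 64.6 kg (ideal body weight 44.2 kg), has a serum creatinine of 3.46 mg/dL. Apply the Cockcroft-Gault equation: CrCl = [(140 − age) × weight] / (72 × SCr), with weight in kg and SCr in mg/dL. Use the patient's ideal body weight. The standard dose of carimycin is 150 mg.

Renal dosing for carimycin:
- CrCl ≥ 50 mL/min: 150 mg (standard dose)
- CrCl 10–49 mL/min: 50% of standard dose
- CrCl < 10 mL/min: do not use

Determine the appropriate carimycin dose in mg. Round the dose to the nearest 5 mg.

75 mg

CrCl = (140 − 28) × 44.2 / (72 × 3.46) = 4950.4 / 249.12 ≈ 19.9 mL/min
CrCl ≈ 20 mL/min → bracket 10–49 mL/min.
50% of 150 mg = 75 mg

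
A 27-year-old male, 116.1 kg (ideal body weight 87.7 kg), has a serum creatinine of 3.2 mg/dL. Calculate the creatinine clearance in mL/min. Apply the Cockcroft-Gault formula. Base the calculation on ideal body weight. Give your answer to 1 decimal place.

43.0 mL/min

CrCl = (140 − 27) × 87.7 / (72 × 3.2) = 9910.1 / 230.40 ≈ 43.0 mL/min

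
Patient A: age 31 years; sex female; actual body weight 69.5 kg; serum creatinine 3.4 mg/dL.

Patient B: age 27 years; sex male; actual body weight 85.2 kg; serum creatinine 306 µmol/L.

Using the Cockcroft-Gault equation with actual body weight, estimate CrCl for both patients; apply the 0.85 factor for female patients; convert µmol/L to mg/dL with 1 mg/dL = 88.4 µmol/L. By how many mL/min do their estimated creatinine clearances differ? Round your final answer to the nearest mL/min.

12 mL/min

Patient A: CrCl = (140 − 31) × 69.5 / (72 × 3.4) × 0.85 = 7575.5 / 244.80 × 0.85 ≈ 26.3 mL/min
Patient B: SCr = 306 / 88.4 = 3.462 mg/dL
Patient B: CrCl = (140 − 27) × 85.2 / (72 × 3.462) = 9627.6 / 249.26 ≈ 38.6 mL/min
|26.3 − 38.6| = 12.3 mL/min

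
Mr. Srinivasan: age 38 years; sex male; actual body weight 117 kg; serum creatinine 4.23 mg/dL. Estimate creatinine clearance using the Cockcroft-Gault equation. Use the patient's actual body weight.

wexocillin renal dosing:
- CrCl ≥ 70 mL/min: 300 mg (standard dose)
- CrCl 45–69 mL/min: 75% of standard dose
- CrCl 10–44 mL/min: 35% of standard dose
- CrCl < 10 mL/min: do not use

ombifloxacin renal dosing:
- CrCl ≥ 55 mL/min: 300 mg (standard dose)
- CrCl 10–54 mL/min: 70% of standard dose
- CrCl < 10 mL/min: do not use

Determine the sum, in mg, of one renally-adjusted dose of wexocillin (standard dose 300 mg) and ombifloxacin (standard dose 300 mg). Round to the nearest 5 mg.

CrCl = (140 − 38) × 117 / (72 × 4.23) = 11934.0 / 304.56 ≈ 39.2 mL/min
CrCl ≈ 39 mL/min.
wexocillin: 10–44 mL/min → 35% of 300 mg = 105 mg.
ombifloxacin: 10–54 mL/min → 70% of 300 mg = 210 mg.
Total = 105 + 210 = 315 mg.

315 mg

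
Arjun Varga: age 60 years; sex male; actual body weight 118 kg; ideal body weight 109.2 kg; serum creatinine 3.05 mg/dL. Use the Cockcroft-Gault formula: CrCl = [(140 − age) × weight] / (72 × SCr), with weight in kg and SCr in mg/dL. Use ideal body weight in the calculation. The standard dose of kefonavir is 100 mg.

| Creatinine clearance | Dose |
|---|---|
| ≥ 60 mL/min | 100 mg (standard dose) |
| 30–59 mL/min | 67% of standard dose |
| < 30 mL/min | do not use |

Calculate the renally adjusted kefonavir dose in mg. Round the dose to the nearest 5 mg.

CrCl = (140 − 60) × 109.2 / (72 × 3.05) = 8736.0 / 219.60 ≈ 39.8 mL/min
CrCl ≈ 40 mL/min → bracket 30–59 mL/min.
67% of 100 mg = 67 mg → 65 mg

65 mg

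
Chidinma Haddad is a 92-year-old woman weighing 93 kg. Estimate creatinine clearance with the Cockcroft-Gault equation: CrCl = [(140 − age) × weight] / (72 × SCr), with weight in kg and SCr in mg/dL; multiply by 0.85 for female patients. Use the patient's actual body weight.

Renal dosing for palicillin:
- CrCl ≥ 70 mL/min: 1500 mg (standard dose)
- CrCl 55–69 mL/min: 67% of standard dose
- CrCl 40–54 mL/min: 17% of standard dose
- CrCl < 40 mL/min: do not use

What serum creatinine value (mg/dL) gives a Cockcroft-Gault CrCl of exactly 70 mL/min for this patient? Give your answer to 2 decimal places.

0.75 mg/dL

Standard dose requires CrCl ≥ 70 mL/min.
Set (140 − 92) × 93 × 0.85 / (72 × SCr) = 70
SCr = (140 − 92) × 93 × 0.85 / (72 × 70) = 0.753 mg/dL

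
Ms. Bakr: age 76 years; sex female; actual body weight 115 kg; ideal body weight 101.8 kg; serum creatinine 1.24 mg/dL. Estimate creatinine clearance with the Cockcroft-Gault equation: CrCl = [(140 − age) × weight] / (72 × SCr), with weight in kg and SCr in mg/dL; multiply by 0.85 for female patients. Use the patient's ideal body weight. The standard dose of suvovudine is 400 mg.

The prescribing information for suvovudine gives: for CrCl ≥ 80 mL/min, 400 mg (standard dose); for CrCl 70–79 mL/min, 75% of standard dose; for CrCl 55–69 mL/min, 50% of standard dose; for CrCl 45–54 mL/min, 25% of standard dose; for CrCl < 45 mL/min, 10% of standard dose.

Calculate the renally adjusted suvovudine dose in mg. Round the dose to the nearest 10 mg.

CrCl = (140 − 76) × 101.8 / (72 × 1.24) × 0.85 = 6515.2 / 89.28 × 0.85 ≈ 62.0 mL/min
CrCl ≈ 62 mL/min → bracket 55–69 mL/min.
50% of 400 mg = 200 mg

200 mg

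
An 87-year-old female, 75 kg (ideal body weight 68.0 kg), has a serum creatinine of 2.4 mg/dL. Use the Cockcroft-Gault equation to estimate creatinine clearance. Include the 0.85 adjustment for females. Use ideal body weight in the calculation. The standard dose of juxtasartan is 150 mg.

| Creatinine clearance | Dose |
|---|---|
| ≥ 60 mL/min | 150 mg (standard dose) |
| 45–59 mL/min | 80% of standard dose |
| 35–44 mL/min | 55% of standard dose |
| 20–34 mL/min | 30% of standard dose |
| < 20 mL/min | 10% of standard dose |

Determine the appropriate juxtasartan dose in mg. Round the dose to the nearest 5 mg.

15 mg

CrCl = (140 − 87) × 68 / (72 × 2.4) × 0.85 = 3604.0 / 172.80 × 0.85 ≈ 17.7 mL/min
CrCl ≈ 18 mL/min → bracket < 20 mL/min.
10% of 150 mg = 15 mg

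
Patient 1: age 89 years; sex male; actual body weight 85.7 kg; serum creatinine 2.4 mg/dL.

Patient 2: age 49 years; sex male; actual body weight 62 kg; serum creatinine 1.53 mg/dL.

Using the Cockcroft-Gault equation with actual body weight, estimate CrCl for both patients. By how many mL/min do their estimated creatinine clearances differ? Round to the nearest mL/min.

Patient 1: CrCl = (140 − 89) × 85.7 / (72 × 2.4) = 4370.7 / 172.80 ≈ 25.3 mL/min
Patient 2: CrCl = (140 − 49) × 62 / (72 × 1.53) = 5642.0 / 110.16 ≈ 51.2 mL/min
|25.3 − 51.2| = 25.9 mL/min

26 mL/min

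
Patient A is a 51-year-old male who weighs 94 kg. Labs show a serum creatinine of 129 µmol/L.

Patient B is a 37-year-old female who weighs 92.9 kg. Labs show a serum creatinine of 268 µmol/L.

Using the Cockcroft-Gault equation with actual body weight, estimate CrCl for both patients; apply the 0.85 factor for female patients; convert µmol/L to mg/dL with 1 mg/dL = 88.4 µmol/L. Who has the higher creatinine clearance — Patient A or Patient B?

Patient A

Patient A: SCr = 129 / 88.4 = 1.459 mg/dL
Patient A: CrCl = (140 − 51) × 94 / (72 × 1.459) = 8366.0 / 105.05 ≈ 79.6 mL/min
Patient B: SCr = 268 / 88.4 = 3.032 mg/dL
Patient B: CrCl = (140 − 37) × 92.9 / (72 × 3.032) × 0.85 = 9568.7 / 218.30 × 0.85 ≈ 37.3 mL/min
79.6 vs 37.3 mL/min → Patient A is higher.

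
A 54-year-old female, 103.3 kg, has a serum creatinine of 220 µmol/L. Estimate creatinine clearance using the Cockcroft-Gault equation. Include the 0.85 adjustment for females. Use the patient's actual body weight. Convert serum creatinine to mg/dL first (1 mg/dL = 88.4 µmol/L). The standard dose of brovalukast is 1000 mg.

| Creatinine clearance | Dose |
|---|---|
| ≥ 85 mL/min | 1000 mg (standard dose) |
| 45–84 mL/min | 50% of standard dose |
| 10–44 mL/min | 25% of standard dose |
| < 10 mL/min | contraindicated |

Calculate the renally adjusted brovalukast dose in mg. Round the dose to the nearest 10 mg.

250 mg

SCr = 220 / 88.4 = 2.489 mg/dL
CrCl = (140 − 54) × 103.3 / (72 × 2.489) × 0.85 = 8883.8 / 179.21 × 0.85 ≈ 42.1 mL/min
CrCl ≈ 42 mL/min → bracket 10–44 mL/min.
25% of 1000 mg = 250 mg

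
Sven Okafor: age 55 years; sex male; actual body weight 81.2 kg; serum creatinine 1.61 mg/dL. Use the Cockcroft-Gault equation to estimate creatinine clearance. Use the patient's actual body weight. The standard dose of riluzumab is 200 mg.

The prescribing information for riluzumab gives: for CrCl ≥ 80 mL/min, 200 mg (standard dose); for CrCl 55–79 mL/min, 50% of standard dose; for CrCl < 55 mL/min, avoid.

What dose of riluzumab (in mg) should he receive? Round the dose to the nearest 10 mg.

100 mg

CrCl = (140 − 55) × 81.2 / (72 × 1.61) = 6902.0 / 115.92 ≈ 59.5 mL/min
CrCl ≈ 60 mL/min → bracket 55–79 mL/min.
50% of 200 mg = 100 mg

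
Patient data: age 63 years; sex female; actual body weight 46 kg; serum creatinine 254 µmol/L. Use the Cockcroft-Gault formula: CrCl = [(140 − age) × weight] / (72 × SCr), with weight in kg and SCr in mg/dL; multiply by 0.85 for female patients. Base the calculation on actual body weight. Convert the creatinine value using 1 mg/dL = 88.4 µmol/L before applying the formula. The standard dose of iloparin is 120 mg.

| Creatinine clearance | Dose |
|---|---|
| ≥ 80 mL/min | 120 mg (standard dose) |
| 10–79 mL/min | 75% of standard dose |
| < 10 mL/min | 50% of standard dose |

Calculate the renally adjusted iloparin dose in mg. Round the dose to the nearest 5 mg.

SCr = 254 / 88.4 = 2.873 mg/dL
CrCl = (140 − 63) × 46 / (72 × 2.873) × 0.85 = 3542.0 / 206.86 × 0.85 ≈ 14.6 mL/min
CrCl ≈ 15 mL/min → bracket 10–79 mL/min.
75% of 120 mg = 90 mg

90 mg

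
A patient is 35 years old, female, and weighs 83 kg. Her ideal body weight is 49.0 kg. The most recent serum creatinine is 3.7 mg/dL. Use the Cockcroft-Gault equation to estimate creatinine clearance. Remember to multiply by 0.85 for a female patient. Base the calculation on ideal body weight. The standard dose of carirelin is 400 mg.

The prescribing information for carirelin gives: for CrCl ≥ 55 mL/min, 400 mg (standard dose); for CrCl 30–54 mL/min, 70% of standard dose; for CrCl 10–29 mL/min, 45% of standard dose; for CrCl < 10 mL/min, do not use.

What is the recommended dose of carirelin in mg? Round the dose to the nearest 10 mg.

180 mg

CrCl = (140 − 35) × 49 / (72 × 3.7) × 0.85 = 5145.0 / 266.40 × 0.85 ≈ 16.4 mL/min
CrCl ≈ 16 mL/min → bracket 10–29 mL/min.
45% of 400 mg = 180 mg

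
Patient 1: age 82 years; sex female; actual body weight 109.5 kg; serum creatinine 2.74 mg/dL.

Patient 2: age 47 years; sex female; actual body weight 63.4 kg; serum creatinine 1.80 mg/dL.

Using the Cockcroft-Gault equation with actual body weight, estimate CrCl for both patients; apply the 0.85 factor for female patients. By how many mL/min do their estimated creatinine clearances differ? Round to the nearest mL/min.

11 mL/min

Patient 1: CrCl = (140 − 82) × 109.5 / (72 × 2.74) × 0.85 = 6351.0 / 197.28 × 0.85 ≈ 27.4 mL/min
Patient 2: CrCl = (140 − 47) × 63.4 / (72 × 1.8) × 0.85 = 5896.2 / 129.60 × 0.85 ≈ 38.7 mL/min
|27.4 − 38.7| = 11.3 mL/min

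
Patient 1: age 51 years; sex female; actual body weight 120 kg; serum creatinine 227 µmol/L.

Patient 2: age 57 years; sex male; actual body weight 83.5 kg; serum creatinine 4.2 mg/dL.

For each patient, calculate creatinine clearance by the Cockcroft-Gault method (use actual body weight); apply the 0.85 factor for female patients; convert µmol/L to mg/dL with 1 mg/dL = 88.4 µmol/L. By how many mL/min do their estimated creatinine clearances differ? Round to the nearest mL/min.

Patient 1: SCr = 227 / 88.4 = 2.568 mg/dL
Patient 1: CrCl = (140 − 51) × 120 / (72 × 2.568) × 0.85 = 10680.0 / 184.90 × 0.85 ≈ 49.1 mL/min
Patient 2: CrCl = (140 − 57) × 83.5 / (72 × 4.2) = 6930.5 / 302.40 ≈ 22.9 mL/min
|49.1 − 22.9| = 26.2 mL/min

26 mL/min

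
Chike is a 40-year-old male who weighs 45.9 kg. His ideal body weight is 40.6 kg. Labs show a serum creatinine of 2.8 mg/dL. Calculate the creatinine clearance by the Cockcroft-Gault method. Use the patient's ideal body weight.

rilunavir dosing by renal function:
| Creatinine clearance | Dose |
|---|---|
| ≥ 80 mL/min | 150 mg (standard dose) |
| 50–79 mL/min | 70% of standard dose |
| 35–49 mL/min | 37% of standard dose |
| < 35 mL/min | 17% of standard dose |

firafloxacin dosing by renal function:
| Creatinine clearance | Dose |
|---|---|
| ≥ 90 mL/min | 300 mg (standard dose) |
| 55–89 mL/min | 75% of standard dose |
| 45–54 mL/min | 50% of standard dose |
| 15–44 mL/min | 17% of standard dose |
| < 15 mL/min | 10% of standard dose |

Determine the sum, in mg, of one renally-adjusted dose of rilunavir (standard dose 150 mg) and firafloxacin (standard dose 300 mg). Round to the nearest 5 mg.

75 mg

CrCl = (140 − 40) × 40.6 / (72 × 2.8) = 4060.0 / 201.60 ≈ 20.1 mL/min
CrCl ≈ 20 mL/min.
rilunavir: < 35 mL/min → 17% of 150 mg = 25.5 mg.
firafloxacin: 15–44 mL/min → 17% of 300 mg = 51 mg.
Total = 25.5 + 51 = 76.5 mg.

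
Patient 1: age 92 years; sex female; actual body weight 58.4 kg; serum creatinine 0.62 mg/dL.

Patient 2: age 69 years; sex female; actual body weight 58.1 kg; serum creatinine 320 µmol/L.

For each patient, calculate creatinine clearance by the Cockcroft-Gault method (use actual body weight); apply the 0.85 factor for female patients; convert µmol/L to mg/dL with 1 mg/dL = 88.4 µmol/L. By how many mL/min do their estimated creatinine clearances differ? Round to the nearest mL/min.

Patient 1: CrCl = (140 − 92) × 58.4 / (72 × 0.62) × 0.85 = 2803.2 / 44.64 × 0.85 ≈ 53.4 mL/min
Patient 2: SCr = 320 / 88.4 = 3.62 mg/dL
Patient 2: CrCl = (140 − 69) × 58.1 / (72 × 3.62) × 0.85 = 4125.1 / 260.64 × 0.85 ≈ 13.5 mL/min
|53.4 − 13.5| = 39.9 mL/min

40 mL/min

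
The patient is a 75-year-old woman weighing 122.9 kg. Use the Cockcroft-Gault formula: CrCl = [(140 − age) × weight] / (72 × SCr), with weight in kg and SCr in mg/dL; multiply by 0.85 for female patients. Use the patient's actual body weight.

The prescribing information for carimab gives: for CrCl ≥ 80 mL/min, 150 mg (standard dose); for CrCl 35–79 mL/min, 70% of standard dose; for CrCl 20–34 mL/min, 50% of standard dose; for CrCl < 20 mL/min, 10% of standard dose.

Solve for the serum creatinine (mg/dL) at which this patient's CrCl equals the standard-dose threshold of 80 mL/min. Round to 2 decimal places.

Standard dose requires CrCl ≥ 80 mL/min.
Set (140 − 75) × 122.9 × 0.85 / (72 × SCr) = 80
SCr = (140 − 75) × 122.9 × 0.85 / (72 × 80) = 1.179 mg/dL

1.18 mg/dL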